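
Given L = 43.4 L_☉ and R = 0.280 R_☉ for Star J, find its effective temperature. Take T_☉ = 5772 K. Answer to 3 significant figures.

T/T_☉ = (L/L_☉)^(1/4) / (R/R_☉)^(1/2)
T = 5772 × (43.4)^(1/4) / √(0.280) = 5772 × 2.567 / 0.5292 = 2.800×10^4 K.

2.80×10^4 K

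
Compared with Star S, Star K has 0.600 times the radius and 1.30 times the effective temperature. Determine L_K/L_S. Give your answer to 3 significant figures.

1.03

From the Stefan–Boltzmann law, L ∝ R²T⁴, so
L_K/L_S = (R_K/R_S)² (T_K/T_S)⁴ = (0.600)² × (1.30)⁴ = 0.3600 × 2.856 = 1.028.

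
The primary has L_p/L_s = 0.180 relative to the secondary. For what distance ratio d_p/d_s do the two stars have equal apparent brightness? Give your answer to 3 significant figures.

Equal flux requires L_p/d_p² = L_s/d_s², so d_p/d_s = √(L_p/L_s)
= √(0.180) = 0.4243.

0.424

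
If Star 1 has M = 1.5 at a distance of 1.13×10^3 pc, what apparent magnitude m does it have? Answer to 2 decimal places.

m = M + 5 log₁₀(d/10 pc) = 1.5 + 5 log₁₀(1.13×10^3/10)
  = 1.5 + 5 × 2.053 = 1.5 + 10.27 = 11.77.

11.77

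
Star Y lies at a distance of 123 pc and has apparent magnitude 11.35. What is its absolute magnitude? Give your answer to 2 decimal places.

5.90

M = m − 5 log₁₀(d/10 pc) = 11.35 − 5 log₁₀(123/10)
  = 11.35 − 5 × 1.090 = 11.35 − 5.45 = 5.90.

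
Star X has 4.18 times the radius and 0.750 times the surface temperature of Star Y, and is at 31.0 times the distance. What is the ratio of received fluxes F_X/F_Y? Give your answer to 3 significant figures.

L_X/L_Y = (R_X/R_Y)²(T_X/T_Y)⁴ = (4.18)² × (0.750)⁴ = 5.528.
F_X/F_Y = (L_X/L_Y)/(d_X/d_Y)² = 5.528 / (31.0)² = 0.005753.

0.00575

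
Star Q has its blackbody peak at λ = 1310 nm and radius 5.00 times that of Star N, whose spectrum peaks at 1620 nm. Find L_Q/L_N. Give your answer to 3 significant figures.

58.5

Wien's law gives T ∝ 1/λ_max, so T_Q/T_N = λ_N/λ_Q = 1620/1310 = 1.237.
Then L ∝ R²T⁴ gives L_Q/L_N = (5.00)² × (1.237)⁴ = 25.00 × 2.339 = 58.47.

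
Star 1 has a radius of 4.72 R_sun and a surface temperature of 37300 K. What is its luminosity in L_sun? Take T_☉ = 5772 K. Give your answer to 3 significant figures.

L/L_☉ = (R/R_☉)² (T/T_☉)⁴ = (4.72)² × (37300/5772)⁴
       = 22.28 × (6.462)⁴ = 22.28 × 1744 = 3.885×10^4.

3.89×10^4 L_sun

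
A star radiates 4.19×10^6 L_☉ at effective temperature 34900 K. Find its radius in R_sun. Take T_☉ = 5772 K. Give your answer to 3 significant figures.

56.0 R_sun

R/R_☉ = √(L/L_☉) / (T/T_☉)² = √(4.19×10^6) / (6.046)²
       = 2047 / 36.56 = 55.99.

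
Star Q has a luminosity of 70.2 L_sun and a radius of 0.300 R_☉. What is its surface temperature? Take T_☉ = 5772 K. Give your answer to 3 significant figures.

T/T_☉ = (L/L_☉)^(1/4) / (R/R_☉)^(1/2)
T = 5772 × (70.2)^(1/4) / √(0.300) = 5772 × 2.895 / 0.5477 = 3.050×10^4 K.

3.05×10^4 K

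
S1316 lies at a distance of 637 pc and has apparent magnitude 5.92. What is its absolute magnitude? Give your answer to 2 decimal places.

-3.10

M = m − 5 log₁₀(d/10 pc) = 5.92 − 5 log₁₀(637/10)
  = 5.92 − 5 × 1.804 = 5.92 − 9.02 = -3.10.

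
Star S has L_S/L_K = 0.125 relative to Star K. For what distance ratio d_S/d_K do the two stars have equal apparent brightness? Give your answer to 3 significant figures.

Equal flux requires L_S/d_S² = L_K/d_K², so d_S/d_K = √(L_S/L_K)
= √(0.125) = 0.3536.

0.354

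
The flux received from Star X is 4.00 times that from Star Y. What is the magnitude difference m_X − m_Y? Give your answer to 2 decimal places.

-1.51

m_X − m_Y = −2.5 log₁₀(F_X/F_Y) = −2.5 log₁₀(4.00) = −2.5 × (0.602) = -1.505.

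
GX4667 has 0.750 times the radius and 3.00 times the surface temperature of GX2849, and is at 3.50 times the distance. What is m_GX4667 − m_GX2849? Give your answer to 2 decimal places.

L_GX4667/L_GX2849 = (0.750)²(3.00)⁴ = 45.56.
F_GX4667/F_GX2849 = (L_GX4667/L_GX2849)/(d_GX4667/d_GX2849)² = 45.56/12.25 = 3.719.
m_GX4667 − m_GX2849 = −2.5 log₁₀(3.719) = -1.43.

-1.43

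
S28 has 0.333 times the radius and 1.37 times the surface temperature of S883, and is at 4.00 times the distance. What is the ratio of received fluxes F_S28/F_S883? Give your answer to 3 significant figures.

L_S28/L_S883 = (R_S28/R_S883)²(T_S28/T_S883)⁴ = (0.333)² × (1.37)⁴ = 0.3906.
F_S28/F_S883 = (L_S28/L_S883)/(d_S28/d_S883)² = 0.3906 / (4.00)² = 0.02441.

0.0244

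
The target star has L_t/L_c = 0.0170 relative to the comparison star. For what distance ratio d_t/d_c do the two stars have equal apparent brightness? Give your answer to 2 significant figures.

0.13

Equal flux requires L_t/d_t² = L_c/d_c², so d_t/d_c = √(L_t/L_c)
= √(0.0170) = 0.1304.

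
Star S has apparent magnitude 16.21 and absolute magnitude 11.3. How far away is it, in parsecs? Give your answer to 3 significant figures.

m − M = 5 log₁₀(d/10 pc)
16.21 − (11.3) = 4.91 = 5 log₁₀(d/10)
d = 10 × 10^(4.91/5) = 10 × 10^0.982 = 95.94 pc.

95.9 pc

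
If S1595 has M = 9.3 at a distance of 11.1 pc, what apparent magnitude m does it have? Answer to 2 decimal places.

m = M + 5 log₁₀(d/10 pc) = 9.3 + 5 log₁₀(11.1/10)
  = 9.3 + 5 × 0.045 = 9.3 + 0.23 = 9.53.

9.53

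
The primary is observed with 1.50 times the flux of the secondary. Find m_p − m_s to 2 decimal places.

m_p − m_s = −2.5 log₁₀(F_p/F_s) = −2.5 log₁₀(1.50) = −2.5 × (0.176) = -0.440.

-0.44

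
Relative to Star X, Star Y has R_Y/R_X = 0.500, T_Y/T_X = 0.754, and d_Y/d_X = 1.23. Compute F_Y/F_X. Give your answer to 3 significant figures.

L_Y/L_X = (R_Y/R_X)²(T_Y/T_X)⁴ = (0.500)² × (0.754)⁴ = 0.08080.
F_Y/F_X = (L_Y/L_X)/(d_Y/d_X)² = 0.08080 / (1.23)² = 0.05341.

0.0534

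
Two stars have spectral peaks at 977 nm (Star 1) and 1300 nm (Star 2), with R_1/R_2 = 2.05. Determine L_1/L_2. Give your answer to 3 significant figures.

13.2

Wien's law gives T ∝ 1/λ_max, so T_1/T_2 = λ_2/λ_1 = 1300/977 = 1.331.
Then L ∝ R²T⁴ gives L_1/L_2 = (2.05)² × (1.331)⁴ = 4.202 × 3.135 = 13.17.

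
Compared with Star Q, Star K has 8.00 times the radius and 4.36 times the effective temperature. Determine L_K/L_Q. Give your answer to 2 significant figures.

2.3×10^4

From the Stefan–Boltzmann law, L ∝ R²T⁴, so
L_K/L_Q = (R_K/R_Q)² (T_K/T_Q)⁴ = (8.00)² × (4.36)⁴ = 64.00 × 361.4 = 2.313×10^4.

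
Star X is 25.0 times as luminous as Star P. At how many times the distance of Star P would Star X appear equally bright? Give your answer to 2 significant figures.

5.0

Equal flux requires L_X/d_X² = L_P/d_P², so d_X/d_P = √(L_X/L_P)
= √(25.0) = 5.000.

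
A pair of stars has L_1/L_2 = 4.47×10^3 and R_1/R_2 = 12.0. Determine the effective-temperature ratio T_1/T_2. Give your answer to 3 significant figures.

L ∝ R²T⁴ gives T ∝ (L/R²)^(1/4), so
T_1/T_2 = (4.47×10^3 / 12.0²)^(1/4) = (31.04)^(1/4) = 2.360.

2.36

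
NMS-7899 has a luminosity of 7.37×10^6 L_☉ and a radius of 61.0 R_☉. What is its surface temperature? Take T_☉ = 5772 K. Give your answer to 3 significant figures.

T/T_☉ = (L/L_☉)^(1/4) / (R/R_☉)^(1/2)
T = 5772 × (7.37×10^6)^(1/4) / √(61.0) = 5772 × 52.10 / 7.810 = 3.851×10^4 K.

3.85×10^4 K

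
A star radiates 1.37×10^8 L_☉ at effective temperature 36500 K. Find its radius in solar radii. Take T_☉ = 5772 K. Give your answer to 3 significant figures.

R/R_☉ = √(L/L_☉) / (T/T_☉)² = √(1.37×10^8) / (6.324)²
       = 1.170×10^4 / 39.99 = 292.7.

293 solar radii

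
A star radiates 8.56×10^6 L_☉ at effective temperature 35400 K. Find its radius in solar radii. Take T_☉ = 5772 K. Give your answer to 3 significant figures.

77.8 solar radii

R/R_☉ = √(L/L_☉) / (T/T_☉)² = √(8.56×10^6) / (6.133)²
       = 2926 / 37.61 = 77.78.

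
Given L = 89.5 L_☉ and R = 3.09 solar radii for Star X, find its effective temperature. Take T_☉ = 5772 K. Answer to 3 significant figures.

1.01×10^4 K

T/T_☉ = (L/L_☉)^(1/4) / (R/R_☉)^(1/2)
T = 5772 × (89.5)^(1/4) / √(3.09) = 5772 × 3.076 / 1.758 = 1.010×10^4 K.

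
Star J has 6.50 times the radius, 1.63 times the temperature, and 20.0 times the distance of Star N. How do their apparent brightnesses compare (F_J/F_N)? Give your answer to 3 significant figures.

L_J/L_N = (R_J/R_N)²(T_J/T_N)⁴ = (6.50)² × (1.63)⁴ = 298.2.
F_J/F_N = (L_J/L_N)/(d_J/d_N)² = 298.2 / (20.0)² = 0.7456.

0.746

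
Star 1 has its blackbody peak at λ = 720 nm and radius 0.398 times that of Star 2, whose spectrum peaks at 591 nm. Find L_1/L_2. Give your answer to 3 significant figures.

0.0719

Wien's law gives T ∝ 1/λ_max, so T_1/T_2 = λ_2/λ_1 = 591/720 = 0.8208.
Then L ∝ R²T⁴ gives L_1/L_2 = (0.398)² × (0.8208)⁴ = 0.1584 × 0.4540 = 0.07191.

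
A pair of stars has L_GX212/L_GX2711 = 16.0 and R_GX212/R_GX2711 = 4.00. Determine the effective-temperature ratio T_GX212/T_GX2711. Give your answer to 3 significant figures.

1.00

L ∝ R²T⁴ gives T ∝ (L/R²)^(1/4), so
T_GX212/T_GX2711 = (16.0 / 4.00²)^(1/4) = (1.000)^(1/4) = 1.000.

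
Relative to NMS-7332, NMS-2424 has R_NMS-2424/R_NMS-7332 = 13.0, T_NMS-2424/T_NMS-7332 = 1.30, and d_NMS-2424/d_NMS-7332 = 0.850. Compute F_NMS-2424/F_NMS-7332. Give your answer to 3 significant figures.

L_NMS-2424/L_NMS-7332 = (R_NMS-2424/R_NMS-7332)²(T_NMS-2424/T_NMS-7332)⁴ = (13.0)² × (1.30)⁴ = 482.7.
F_NMS-2424/F_NMS-7332 = (L_NMS-2424/L_NMS-7332)/(d_NMS-2424/d_NMS-7332)² = 482.7 / (0.850)² = 668.1.

668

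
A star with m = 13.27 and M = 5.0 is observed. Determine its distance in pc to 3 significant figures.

451 pc

m − M = 5 log₁₀(d/10 pc)
13.27 − (5.0) = 8.27 = 5 log₁₀(d/10)
d = 10 × 10^(8.27/5) = 10 × 10^1.654 = 450.8 pc.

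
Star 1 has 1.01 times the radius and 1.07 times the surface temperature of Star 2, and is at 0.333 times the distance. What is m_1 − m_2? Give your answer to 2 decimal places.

L_1/L_2 = (1.01)²(1.07)⁴ = 1.337.
F_1/F_2 = (L_1/L_2)/(d_1/d_2)² = 1.337/0.1109 = 12.06.
m_1 − m_2 = −2.5 log₁₀(12.06) = -2.70.

-2.70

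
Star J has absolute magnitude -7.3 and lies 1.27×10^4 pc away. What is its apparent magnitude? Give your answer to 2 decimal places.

8.22

m = M + 5 log₁₀(d/10 pc) = -7.3 + 5 log₁₀(1.27×10^4/10)
  = -7.3 + 5 × 3.104 = -7.3 + 15.52 = 8.22.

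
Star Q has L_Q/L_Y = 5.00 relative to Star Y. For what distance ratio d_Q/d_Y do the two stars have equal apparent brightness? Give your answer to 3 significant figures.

Equal flux requires L_Q/d_Q² = L_Y/d_Y², so d_Q/d_Y = √(L_Q/L_Y)
= √(5.00) = 2.236.

2.24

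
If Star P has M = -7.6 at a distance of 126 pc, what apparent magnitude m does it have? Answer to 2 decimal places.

m = M + 5 log₁₀(d/10 pc) = -7.6 + 5 log₁₀(126/10)
  = -7.6 + 5 × 1.100 = -7.6 + 5.50 = -2.10.

-2.10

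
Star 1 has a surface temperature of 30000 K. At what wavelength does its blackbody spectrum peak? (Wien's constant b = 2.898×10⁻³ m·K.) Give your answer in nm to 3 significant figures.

96.6 nm

λ_max = b/T = 2.898×10⁻³ / 30000 = 9.66×10^-8 m = 96.60 nm.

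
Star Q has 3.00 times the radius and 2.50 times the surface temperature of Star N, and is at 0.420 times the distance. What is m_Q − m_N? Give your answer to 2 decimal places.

L_Q/L_N = (3.00)²(2.50)⁴ = 351.6.
F_Q/F_N = (L_Q/L_N)/(d_Q/d_N)² = 351.6/0.1764 = 1993.
m_Q − m_N = −2.5 log₁₀(1993) = -8.25.

-8.25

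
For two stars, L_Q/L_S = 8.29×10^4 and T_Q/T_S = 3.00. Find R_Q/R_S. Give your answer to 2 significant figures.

L ∝ R²T⁴ gives R ∝ √L / T², so
R_Q/R_S = √(8.29×10^4) / (3.00)² = 287.9 / 9.000 = 31.99.

32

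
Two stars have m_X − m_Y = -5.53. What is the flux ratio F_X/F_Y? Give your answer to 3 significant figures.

F_X/F_Y = 10^(−(m_X − m_Y)/2.5) = 10^(5.53/2.5) = 10^2.212 = 162.9.

163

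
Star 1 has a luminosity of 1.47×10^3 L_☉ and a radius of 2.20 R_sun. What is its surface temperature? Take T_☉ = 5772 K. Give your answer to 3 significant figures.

2.41×10^4 K

T/T_☉ = (L/L_☉)^(1/4) / (R/R_☉)^(1/2)
T = 5772 × (1.47×10^3)^(1/4) / √(2.20) = 5772 × 6.192 / 1.483 = 2.410×10^4 K.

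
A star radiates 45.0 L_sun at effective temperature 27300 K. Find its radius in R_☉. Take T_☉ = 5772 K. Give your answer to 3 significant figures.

R/R_☉ = √(L/L_☉) / (T/T_☉)² = √(45.0) / (4.730)²
       = 6.708 / 22.37 = 0.2999.

0.300 R_☉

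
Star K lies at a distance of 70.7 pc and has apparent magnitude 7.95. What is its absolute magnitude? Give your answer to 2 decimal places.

3.70

M = m − 5 log₁₀(d/10 pc) = 7.95 − 5 log₁₀(70.7/10)
  = 7.95 − 5 × 0.849 = 7.95 − 4.25 = 3.70.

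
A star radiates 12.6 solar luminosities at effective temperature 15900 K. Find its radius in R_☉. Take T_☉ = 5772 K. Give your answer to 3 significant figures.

0.468 R_☉

R/R_☉ = √(L/L_☉) / (T/T_☉)² = √(12.6) / (2.755)²
       = 3.550 / 7.588 = 0.4678.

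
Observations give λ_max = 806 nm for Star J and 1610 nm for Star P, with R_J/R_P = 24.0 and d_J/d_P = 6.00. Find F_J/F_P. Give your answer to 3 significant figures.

255

Wien's law: T_J/T_P = λ_P/λ_J = 1610/806 = 1.998.
L_J/L_P = (R_J/R_P)²(T_J/T_P)⁴ = (24.0)²(1.998)⁴ = 9170.
F_J/F_P = (L_J/L_P)/(d_J/d_P)² = 9170/(6.00)² = 254.7.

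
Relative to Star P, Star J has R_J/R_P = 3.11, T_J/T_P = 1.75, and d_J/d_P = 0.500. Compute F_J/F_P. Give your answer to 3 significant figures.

363

L_J/L_P = (R_J/R_P)²(T_J/T_P)⁴ = (3.11)² × (1.75)⁴ = 90.71.
F_J/F_P = (L_J/L_P)/(d_J/d_P)² = 90.71 / (0.500)² = 362.9.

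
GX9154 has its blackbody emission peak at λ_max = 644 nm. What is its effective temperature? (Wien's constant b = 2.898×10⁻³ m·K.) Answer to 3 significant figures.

4.50×10^3 K

T = b/λ_max = 2.898×10⁻³ / (644×10⁻⁹) = 4500 K.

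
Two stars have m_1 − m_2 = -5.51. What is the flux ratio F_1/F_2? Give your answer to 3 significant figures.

160

F_1/F_2 = 10^(−(m_1 − m_2)/2.5) = 10^(5.51/2.5) = 10^2.204 = 160.0.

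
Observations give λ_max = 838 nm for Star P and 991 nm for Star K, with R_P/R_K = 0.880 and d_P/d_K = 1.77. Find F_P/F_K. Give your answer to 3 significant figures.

Wien's law: T_P/T_K = λ_K/λ_P = 991/838 = 1.183.
L_P/L_K = (R_P/R_K)²(T_P/T_K)⁴ = (0.880)²(1.183)⁴ = 1.515.
F_P/F_K = (L_P/L_K)/(d_P/d_K)² = 1.515/(1.77)² = 0.4834.

0.483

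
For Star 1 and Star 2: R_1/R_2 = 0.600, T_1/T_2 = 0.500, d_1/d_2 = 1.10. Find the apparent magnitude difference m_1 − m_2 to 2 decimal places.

L_1/L_2 = (0.600)²(0.500)⁴ = 0.02250.
F_1/F_2 = (L_1/L_2)/(d_1/d_2)² = 0.02250/1.210 = 0.01860.
m_1 − m_2 = −2.5 log₁₀(0.01860) = 4.33.

4.33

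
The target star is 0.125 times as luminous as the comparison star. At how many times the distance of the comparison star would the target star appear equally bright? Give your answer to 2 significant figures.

0.35

Equal flux requires L_t/d_t² = L_c/d_c², so d_t/d_c = √(L_t/L_c)
= √(0.125) = 0.3536.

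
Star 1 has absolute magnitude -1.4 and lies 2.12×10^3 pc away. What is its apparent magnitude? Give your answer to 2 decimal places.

10.23

m = M + 5 log₁₀(d/10 pc) = -1.4 + 5 log₁₀(2.12×10^3/10)
  = -1.4 + 5 × 2.326 = -1.4 + 11.63 = 10.23.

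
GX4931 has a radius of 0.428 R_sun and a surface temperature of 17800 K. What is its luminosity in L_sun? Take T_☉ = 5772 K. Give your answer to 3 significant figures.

16.6 L_sun

L/L_☉ = (R/R_☉)² (T/T_☉)⁴ = (0.428)² × (17800/5772)⁴
       = 0.1832 × (3.084)⁴ = 0.1832 × 90.44 = 16.57.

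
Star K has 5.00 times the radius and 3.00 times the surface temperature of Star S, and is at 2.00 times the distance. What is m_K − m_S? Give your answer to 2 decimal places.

-6.76

L_K/L_S = (5.00)²(3.00)⁴ = 2025.
F_K/F_S = (L_K/L_S)/(d_K/d_S)² = 2025/4.000 = 506.2.
m_K − m_S = −2.5 log₁₀(506.2) = -6.76.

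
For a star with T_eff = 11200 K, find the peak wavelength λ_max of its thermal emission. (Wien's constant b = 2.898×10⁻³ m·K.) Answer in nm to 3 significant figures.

259 nm

λ_max = b/T = 2.898×10⁻³ / 11200 = 2.59×10^-7 m = 258.8 nm.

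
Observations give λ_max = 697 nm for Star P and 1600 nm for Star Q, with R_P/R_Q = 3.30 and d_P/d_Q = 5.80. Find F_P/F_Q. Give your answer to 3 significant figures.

8.99

Wien's law: T_P/T_Q = λ_Q/λ_P = 1600/697 = 2.296.
L_P/L_Q = (R_P/R_Q)²(T_P/T_Q)⁴ = (3.30)²(2.296)⁴ = 302.4.
F_P/F_Q = (L_P/L_Q)/(d_P/d_Q)² = 302.4/(5.80)² = 8.989.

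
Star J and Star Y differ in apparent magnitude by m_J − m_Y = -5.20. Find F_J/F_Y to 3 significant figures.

F_J/F_Y = 10^(−(m_J − m_Y)/2.5) = 10^(5.20/2.5) = 10^2.080 = 120.2.

120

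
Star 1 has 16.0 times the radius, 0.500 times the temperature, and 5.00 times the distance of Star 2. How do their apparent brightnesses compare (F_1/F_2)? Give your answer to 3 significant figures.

L_1/L_2 = (R_1/R_2)²(T_1/T_2)⁴ = (16.0)² × (0.500)⁴ = 16.00.
F_1/F_2 = (L_1/L_2)/(d_1/d_2)² = 16.00 / (5.00)² = 0.6400.

0.640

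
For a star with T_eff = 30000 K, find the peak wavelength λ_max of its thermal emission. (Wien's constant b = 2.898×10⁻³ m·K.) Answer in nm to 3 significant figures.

96.6 nm

λ_max = b/T = 2.898×10⁻³ / 30000 = 9.66×10^-8 m = 96.60 nm.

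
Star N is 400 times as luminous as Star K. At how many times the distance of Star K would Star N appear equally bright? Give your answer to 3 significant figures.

20.0

Equal flux requires L_N/d_N² = L_K/d_K², so d_N/d_K = √(L_N/L_K)
= √(400) = 20.00.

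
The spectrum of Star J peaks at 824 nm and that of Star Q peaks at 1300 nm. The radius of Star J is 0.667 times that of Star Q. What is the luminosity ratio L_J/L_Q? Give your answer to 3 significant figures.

2.76

Wien's law gives T ∝ 1/λ_max, so T_J/T_Q = λ_Q/λ_J = 1300/824 = 1.578.
Then L ∝ R²T⁴ gives L_J/L_Q = (0.667)² × (1.578)⁴ = 0.4449 × 6.195 = 2.756.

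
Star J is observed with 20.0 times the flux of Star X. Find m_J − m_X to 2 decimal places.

-3.25

m_J − m_X = −2.5 log₁₀(F_J/F_X) = −2.5 log₁₀(20.0) = −2.5 × (1.301) = -3.253.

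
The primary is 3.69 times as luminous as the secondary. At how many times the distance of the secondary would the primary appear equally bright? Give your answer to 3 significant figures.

Equal flux requires L_p/d_p² = L_s/d_s², so d_p/d_s = √(L_p/L_s)
= √(3.69) = 1.921.

1.92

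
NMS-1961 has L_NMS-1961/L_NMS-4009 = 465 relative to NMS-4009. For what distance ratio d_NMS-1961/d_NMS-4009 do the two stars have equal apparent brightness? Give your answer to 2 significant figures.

Equal flux requires L_NMS-1961/d_NMS-1961² = L_NMS-4009/d_NMS-4009², so d_NMS-1961/d_NMS-4009 = √(L_NMS-1961/L_NMS-4009)
= √(465) = 21.56.

22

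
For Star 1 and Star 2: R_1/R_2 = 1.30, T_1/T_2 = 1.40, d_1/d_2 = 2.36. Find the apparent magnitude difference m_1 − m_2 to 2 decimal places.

-0.17

L_1/L_2 = (1.30)²(1.40)⁴ = 6.492.
F_1/F_2 = (L_1/L_2)/(d_1/d_2)² = 6.492/5.570 = 1.166.
m_1 − m_2 = −2.5 log₁₀(1.166) = -0.17.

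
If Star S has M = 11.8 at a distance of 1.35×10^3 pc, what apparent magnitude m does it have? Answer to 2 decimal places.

m = M + 5 log₁₀(d/10 pc) = 11.8 + 5 log₁₀(1.35×10^3/10)
  = 11.8 + 5 × 2.130 = 11.8 + 10.65 = 22.45.

22.45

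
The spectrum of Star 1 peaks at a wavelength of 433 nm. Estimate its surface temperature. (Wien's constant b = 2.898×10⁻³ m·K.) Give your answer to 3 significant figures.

T = b/λ_max = 2.898×10⁻³ / (433×10⁻⁹) = 6693 K.

6.69×10^3 K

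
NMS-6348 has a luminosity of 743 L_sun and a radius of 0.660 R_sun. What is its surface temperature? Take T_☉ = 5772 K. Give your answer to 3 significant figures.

3.71×10^4 K

T/T_☉ = (L/L_☉)^(1/4) / (R/R_☉)^(1/2)
T = 5772 × (743)^(1/4) / √(0.660) = 5772 × 5.221 / 0.8124 = 3.709×10^4 K.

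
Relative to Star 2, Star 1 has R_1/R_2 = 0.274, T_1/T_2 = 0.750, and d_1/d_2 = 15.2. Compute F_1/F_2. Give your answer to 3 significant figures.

L_1/L_2 = (R_1/R_2)²(T_1/T_2)⁴ = (0.274)² × (0.750)⁴ = 0.02375.
F_1/F_2 = (L_1/L_2)/(d_1/d_2)² = 0.02375 / (15.2)² = 1.028×10^-4.

1.03×10^-4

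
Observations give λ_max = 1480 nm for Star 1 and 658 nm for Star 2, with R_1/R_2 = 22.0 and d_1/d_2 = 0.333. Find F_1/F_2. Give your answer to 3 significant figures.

Wien's law: T_1/T_2 = λ_2/λ_1 = 658/1480 = 0.4446.
L_1/L_2 = (R_1/R_2)²(T_1/T_2)⁴ = (22.0)²(0.4446)⁴ = 18.91.
F_1/F_2 = (L_1/L_2)/(d_1/d_2)² = 18.91/(0.333)² = 170.5.

171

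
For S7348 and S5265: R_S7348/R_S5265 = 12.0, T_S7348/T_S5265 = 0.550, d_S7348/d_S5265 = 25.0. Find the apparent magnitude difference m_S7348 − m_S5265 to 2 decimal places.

4.19

L_S7348/L_S5265 = (12.0)²(0.550)⁴ = 13.18.
F_S7348/F_S5265 = (L_S7348/L_S5265)/(d_S7348/d_S5265)² = 13.18/625.0 = 0.02108.
m_S7348 − m_S5265 = −2.5 log₁₀(0.02108) = 4.19.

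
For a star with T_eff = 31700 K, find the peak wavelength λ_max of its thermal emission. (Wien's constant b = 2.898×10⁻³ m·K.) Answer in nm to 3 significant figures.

91.4 nm

λ_max = b/T = 2.898×10⁻³ / 31700 = 9.14×10^-8 m = 91.42 nm.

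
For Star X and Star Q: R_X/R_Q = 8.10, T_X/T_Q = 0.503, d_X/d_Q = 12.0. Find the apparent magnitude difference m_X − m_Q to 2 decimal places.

3.84

L_X/L_Q = (8.10)²(0.503)⁴ = 4.200.
F_X/F_Q = (L_X/L_Q)/(d_X/d_Q)² = 4.200/144.0 = 0.02917.
m_X − m_Q = −2.5 log₁₀(0.02917) = 3.84.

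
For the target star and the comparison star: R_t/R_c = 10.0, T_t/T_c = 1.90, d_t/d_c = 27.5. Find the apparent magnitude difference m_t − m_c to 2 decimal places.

-0.59

L_t/L_c = (10.0)²(1.90)⁴ = 1303.
F_t/F_c = (L_t/L_c)/(d_t/d_c)² = 1303/756.2 = 1.723.
m_t − m_c = −2.5 log₁₀(1.723) = -0.59.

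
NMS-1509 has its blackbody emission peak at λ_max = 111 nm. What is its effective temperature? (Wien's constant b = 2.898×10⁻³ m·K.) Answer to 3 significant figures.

T = b/λ_max = 2.898×10⁻³ / (111×10⁻⁹) = 2.611×10^4 K.

2.61×10^4 K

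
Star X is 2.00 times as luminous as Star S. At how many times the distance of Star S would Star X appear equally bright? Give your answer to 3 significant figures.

1.41

Equal flux requires L_X/d_X² = L_S/d_S², so d_X/d_S = √(L_X/L_S)
= √(2.00) = 1.414.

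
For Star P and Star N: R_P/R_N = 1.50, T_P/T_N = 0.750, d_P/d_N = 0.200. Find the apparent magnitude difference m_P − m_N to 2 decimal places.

-3.13

L_P/L_N = (1.50)²(0.750)⁴ = 0.7119.
F_P/F_N = (L_P/L_N)/(d_P/d_N)² = 0.7119/0.04000 = 17.80.
m_P − m_N = −2.5 log₁₀(17.80) = -3.13.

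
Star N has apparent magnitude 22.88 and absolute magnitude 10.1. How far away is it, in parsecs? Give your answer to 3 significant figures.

m − M = 5 log₁₀(d/10 pc)
22.88 − (10.1) = 12.78 = 5 log₁₀(d/10)
d = 10 × 10^(12.78/5) = 10 × 10^2.556 = 3597 pc.

3.60×10^3 pc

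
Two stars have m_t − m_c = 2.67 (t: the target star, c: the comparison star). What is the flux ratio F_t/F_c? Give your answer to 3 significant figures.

F_t/F_c = 10^(−(m_t − m_c)/2.5) = 10^(-2.67/2.5) = 10^-1.068 = 0.08551.

0.0855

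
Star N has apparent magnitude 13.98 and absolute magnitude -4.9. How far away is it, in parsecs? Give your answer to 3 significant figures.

m − M = 5 log₁₀(d/10 pc)
13.98 − (-4.9) = 18.88 = 5 log₁₀(d/10)
d = 10 × 10^(18.88/5) = 10 × 10^3.776 = 5.970×10^4 pc.

5.97×10^4 pc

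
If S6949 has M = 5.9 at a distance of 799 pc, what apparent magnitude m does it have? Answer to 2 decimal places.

15.41

m = M + 5 log₁₀(d/10 pc) = 5.9 + 5 log₁₀(799/10)
  = 5.9 + 5 × 1.903 = 5.9 + 9.51 = 15.41.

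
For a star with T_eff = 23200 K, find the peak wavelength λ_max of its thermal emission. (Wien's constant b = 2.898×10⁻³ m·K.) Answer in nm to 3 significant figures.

125 nm

λ_max = b/T = 2.898×10⁻³ / 23200 = 1.25×10^-7 m = 124.9 nm.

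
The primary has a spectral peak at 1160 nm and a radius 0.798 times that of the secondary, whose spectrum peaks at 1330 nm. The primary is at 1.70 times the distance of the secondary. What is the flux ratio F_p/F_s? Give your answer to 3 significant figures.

Wien's law: T_p/T_s = λ_s/λ_p = 1330/1160 = 1.147.
L_p/L_s = (R_p/R_s)²(T_p/T_s)⁴ = (0.798)²(1.147)⁴ = 1.100.
F_p/F_s = (L_p/L_s)/(d_p/d_s)² = 1.100/(1.70)² = 0.3808.

0.381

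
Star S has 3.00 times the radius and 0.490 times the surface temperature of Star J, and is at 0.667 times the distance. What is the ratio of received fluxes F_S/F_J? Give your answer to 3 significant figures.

1.17

L_S/L_J = (R_S/R_J)²(T_S/T_J)⁴ = (3.00)² × (0.490)⁴ = 0.5188.
F_S/F_J = (L_S/L_J)/(d_S/d_J)² = 0.5188 / (0.667)² = 1.166.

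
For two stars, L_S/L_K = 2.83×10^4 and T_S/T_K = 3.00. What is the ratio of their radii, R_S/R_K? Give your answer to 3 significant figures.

L ∝ R²T⁴ gives R ∝ √L / T², so
R_S/R_K = √(2.83×10^4) / (3.00)² = 168.2 / 9.000 = 18.69.

18.7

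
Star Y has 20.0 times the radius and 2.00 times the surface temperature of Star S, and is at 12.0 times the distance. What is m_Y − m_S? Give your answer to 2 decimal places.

-4.12

L_Y/L_S = (20.0)²(2.00)⁴ = 6400.
F_Y/F_S = (L_Y/L_S)/(d_Y/d_S)² = 6400/144.0 = 44.44.
m_Y − m_S = −2.5 log₁₀(44.44) = -4.12.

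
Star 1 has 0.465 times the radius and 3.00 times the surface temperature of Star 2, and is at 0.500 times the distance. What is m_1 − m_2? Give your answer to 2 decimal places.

-4.61

L_1/L_2 = (0.465)²(3.00)⁴ = 17.51.
F_1/F_2 = (L_1/L_2)/(d_1/d_2)² = 17.51/0.2500 = 70.06.
m_1 − m_2 = −2.5 log₁₀(70.06) = -4.61.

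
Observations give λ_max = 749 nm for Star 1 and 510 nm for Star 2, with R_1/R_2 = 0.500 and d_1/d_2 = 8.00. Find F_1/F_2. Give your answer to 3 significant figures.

Wien's law: T_1/T_2 = λ_2/λ_1 = 510/749 = 0.6809.
L_1/L_2 = (R_1/R_2)²(T_1/T_2)⁴ = (0.500)²(0.6809)⁴ = 0.05374.
F_1/F_2 = (L_1/L_2)/(d_1/d_2)² = 0.05374/(8.00)² = 8.397×10^-4.

8.40×10^-4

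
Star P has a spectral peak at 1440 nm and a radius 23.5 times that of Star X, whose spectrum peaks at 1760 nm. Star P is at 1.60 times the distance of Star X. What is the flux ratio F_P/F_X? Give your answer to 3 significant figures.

Wien's law: T_P/T_X = λ_X/λ_P = 1760/1440 = 1.222.
L_P/L_X = (R_P/R_X)²(T_P/T_X)⁴ = (23.5)²(1.222)⁴ = 1232.
F_P/F_X = (L_P/L_X)/(d_P/d_X)² = 1232/(1.60)² = 481.4.

481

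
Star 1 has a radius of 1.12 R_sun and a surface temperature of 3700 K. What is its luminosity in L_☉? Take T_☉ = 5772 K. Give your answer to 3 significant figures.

L/L_☉ = (R/R_☉)² (T/T_☉)⁴ = (1.12)² × (3700/5772)⁴
       = 1.254 × (0.6410)⁴ = 1.254 × 0.1689 = 0.2118.

0.212 L_☉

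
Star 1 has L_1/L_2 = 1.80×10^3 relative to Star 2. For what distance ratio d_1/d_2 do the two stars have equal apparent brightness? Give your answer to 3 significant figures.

42.4

Equal flux requires L_1/d_1² = L_2/d_2², so d_1/d_2 = √(L_1/L_2)
= √(1.80×10^3) = 42.43.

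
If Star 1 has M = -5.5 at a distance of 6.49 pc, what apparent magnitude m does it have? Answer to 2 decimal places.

m = M + 5 log₁₀(d/10 pc) = -5.5 + 5 log₁₀(6.49/10)
  = -5.5 + 5 × -0.188 = -5.5 + -0.94 = -6.44.

-6.44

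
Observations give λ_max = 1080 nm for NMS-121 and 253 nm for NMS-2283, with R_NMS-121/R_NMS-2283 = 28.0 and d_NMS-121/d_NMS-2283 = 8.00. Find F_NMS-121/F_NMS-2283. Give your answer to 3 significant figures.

0.0369

Wien's law: T_NMS-121/T_NMS-2283 = λ_NMS-2283/λ_NMS-121 = 253/1080 = 0.2343.
L_NMS-121/L_NMS-2283 = (R_NMS-121/R_NMS-2283)²(T_NMS-121/T_NMS-2283)⁴ = (28.0)²(0.2343)⁴ = 2.361.
F_NMS-121/F_NMS-2283 = (L_NMS-121/L_NMS-2283)/(d_NMS-121/d_NMS-2283)² = 2.361/(8.00)² = 0.03689.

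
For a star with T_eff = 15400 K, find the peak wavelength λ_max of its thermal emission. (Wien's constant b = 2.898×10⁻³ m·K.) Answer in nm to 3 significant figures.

188 nm

λ_max = b/T = 2.898×10⁻³ / 15400 = 1.88×10^-7 m = 188.2 nm.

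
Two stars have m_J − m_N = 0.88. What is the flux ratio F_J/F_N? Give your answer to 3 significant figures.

0.445

F_J/F_N = 10^(−(m_J − m_N)/2.5) = 10^(-0.88/2.5) = 10^-0.352 = 0.4446.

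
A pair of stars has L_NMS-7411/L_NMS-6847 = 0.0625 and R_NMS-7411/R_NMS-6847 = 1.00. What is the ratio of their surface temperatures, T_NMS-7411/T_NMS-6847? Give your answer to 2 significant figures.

0.50

L ∝ R²T⁴ gives T ∝ (L/R²)^(1/4), so
T_NMS-7411/T_NMS-6847 = (0.0625 / 1.00²)^(1/4) = (0.06250)^(1/4) = 0.5000.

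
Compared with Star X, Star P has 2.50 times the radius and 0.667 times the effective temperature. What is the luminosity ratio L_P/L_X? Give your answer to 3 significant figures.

1.24

From the Stefan–Boltzmann law, L ∝ R²T⁴, so
L_P/L_X = (R_P/R_X)² (T_P/T_X)⁴ = (2.50)² × (0.667)⁴ = 6.250 × 0.1979 = 1.237.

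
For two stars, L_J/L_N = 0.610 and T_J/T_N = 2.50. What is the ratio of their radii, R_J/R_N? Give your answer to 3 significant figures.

0.125

L ∝ R²T⁴ gives R ∝ √L / T², so
R_J/R_N = √(0.610) / (2.50)² = 0.7810 / 6.250 = 0.1250.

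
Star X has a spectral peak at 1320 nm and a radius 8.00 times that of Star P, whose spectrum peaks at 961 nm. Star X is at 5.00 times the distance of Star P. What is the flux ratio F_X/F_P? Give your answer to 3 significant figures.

0.719

Wien's law: T_X/T_P = λ_P/λ_X = 961/1320 = 0.7280.
L_X/L_P = (R_X/R_P)²(T_X/T_P)⁴ = (8.00)²(0.7280)⁴ = 17.98.
F_X/F_P = (L_X/L_P)/(d_X/d_P)² = 17.98/(5.00)² = 0.7192.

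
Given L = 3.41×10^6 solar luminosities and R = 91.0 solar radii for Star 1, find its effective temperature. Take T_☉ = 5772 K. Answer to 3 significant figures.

2.60×10^4 K

T/T_☉ = (L/L_☉)^(1/4) / (R/R_☉)^(1/2)
T = 5772 × (3.41×10^6)^(1/4) / √(91.0) = 5772 × 42.97 / 9.539 = 2.600×10^4 K.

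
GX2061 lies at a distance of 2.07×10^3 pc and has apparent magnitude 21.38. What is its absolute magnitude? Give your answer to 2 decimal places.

M = m − 5 log₁₀(d/10 pc) = 21.38 − 5 log₁₀(2.07×10^3/10)
  = 21.38 − 5 × 2.316 = 21.38 − 11.58 = 9.80.

9.80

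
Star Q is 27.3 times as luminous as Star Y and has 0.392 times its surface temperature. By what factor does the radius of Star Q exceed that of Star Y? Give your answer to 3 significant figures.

L ∝ R²T⁴ gives R ∝ √L / T², so
R_Q/R_Y = √(27.3) / (0.392)² = 5.225 / 0.1537 = 34.00.

34.0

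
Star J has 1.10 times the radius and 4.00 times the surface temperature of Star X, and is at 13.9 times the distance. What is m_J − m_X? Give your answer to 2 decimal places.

L_J/L_X = (1.10)²(4.00)⁴ = 309.8.
F_J/F_X = (L_J/L_X)/(d_J/d_X)² = 309.8/193.2 = 1.603.
m_J − m_X = −2.5 log₁₀(1.603) = -0.51.

-0.51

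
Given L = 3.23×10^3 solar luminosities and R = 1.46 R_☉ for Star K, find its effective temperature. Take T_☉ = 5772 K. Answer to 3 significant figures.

3.60×10^4 K

T/T_☉ = (L/L_☉)^(1/4) / (R/R_☉)^(1/2)
T = 5772 × (3.23×10^3)^(1/4) / √(1.46) = 5772 × 7.539 / 1.208 = 3.601×10^4 K.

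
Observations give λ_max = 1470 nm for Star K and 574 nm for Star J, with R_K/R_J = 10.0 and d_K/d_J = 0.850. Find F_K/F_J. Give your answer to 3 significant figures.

3.22

Wien's law: T_K/T_J = λ_J/λ_K = 574/1470 = 0.3905.
L_K/L_J = (R_K/R_J)²(T_K/T_J)⁴ = (10.0)²(0.3905)⁴ = 2.325.
F_K/F_J = (L_K/L_J)/(d_K/d_J)² = 2.325/(0.850)² = 3.218.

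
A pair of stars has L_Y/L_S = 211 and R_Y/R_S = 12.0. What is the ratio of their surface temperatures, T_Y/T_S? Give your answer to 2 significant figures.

L ∝ R²T⁴ gives T ∝ (L/R²)^(1/4), so
T_Y/T_S = (211 / 12.0²)^(1/4) = (1.465)^(1/4) = 1.100.

1.1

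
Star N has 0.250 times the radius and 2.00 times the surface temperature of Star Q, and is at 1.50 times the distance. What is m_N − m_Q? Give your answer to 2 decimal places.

0.88

L_N/L_Q = (0.250)²(2.00)⁴ = 1.000.
F_N/F_Q = (L_N/L_Q)/(d_N/d_Q)² = 1.000/2.250 = 0.4444.
m_N − m_Q = −2.5 log₁₀(0.4444) = 0.88.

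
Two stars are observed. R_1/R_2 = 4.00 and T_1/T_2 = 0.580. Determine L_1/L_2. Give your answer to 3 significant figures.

1.81

From the Stefan–Boltzmann law, L ∝ R²T⁴, so
L_1/L_2 = (R_1/R_2)² (T_1/T_2)⁴ = (4.00)² × (0.580)⁴ = 16.00 × 0.1132 = 1.811.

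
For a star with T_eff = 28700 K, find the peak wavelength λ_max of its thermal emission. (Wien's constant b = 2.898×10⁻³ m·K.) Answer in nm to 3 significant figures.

λ_max = b/T = 2.898×10⁻³ / 28700 = 1.01×10^-7 m = 101.0 nm.

101 nm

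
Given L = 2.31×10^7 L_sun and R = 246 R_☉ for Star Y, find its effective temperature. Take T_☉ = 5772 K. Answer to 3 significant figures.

T/T_☉ = (L/L_☉)^(1/4) / (R/R_☉)^(1/2)
T = 5772 × (2.31×10^7)^(1/4) / √(246) = 5772 × 69.33 / 15.68 = 2.551×10^4 K.

2.55×10^4 K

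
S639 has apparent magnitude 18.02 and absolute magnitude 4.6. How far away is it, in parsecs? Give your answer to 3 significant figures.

m − M = 5 log₁₀(d/10 pc)
18.02 − (4.6) = 13.42 = 5 log₁₀(d/10)
d = 10 × 10^(13.42/5) = 10 × 10^2.684 = 4831 pc.

4.83×10^3 pc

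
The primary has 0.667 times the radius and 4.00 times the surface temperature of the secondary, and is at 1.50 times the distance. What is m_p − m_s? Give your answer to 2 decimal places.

L_p/L_s = (0.667)²(4.00)⁴ = 113.9.
F_p/F_s = (L_p/L_s)/(d_p/d_s)² = 113.9/2.250 = 50.62.
m_p − m_s = −2.5 log₁₀(50.62) = -4.26.

-4.26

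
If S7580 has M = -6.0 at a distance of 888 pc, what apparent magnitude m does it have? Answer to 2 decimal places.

3.74

m = M + 5 log₁₀(d/10 pc) = -6.0 + 5 log₁₀(888/10)
  = -6.0 + 5 × 1.948 = -6.0 + 9.74 = 3.74.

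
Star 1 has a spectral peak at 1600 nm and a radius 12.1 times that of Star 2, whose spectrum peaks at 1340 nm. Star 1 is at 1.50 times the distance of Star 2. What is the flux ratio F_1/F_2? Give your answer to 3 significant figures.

32.0

Wien's law: T_1/T_2 = λ_2/λ_1 = 1340/1600 = 0.8375.
L_1/L_2 = (R_1/R_2)²(T_1/T_2)⁴ = (12.1)²(0.8375)⁴ = 72.03.
F_1/F_2 = (L_1/L_2)/(d_1/d_2)² = 72.03/(1.50)² = 32.01.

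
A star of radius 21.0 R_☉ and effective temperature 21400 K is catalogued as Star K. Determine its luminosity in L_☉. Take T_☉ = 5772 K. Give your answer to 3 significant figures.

L/L_☉ = (R/R_☉)² (T/T_☉)⁴ = (21.0)² × (21400/5772)⁴
       = 441.0 × (3.708)⁴ = 441.0 × 189.0 = 8.333×10^4.

8.33×10^4 L_☉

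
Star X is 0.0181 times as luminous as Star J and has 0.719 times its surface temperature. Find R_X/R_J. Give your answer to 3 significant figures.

L ∝ R²T⁴ gives R ∝ √L / T², so
R_X/R_J = √(0.0181) / (0.719)² = 0.1345 / 0.5170 = 0.2602.

0.260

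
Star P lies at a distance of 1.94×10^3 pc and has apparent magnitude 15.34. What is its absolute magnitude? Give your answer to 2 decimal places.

3.90

M = m − 5 log₁₀(d/10 pc) = 15.34 − 5 log₁₀(1.94×10^3/10)
  = 15.34 − 5 × 2.288 = 15.34 − 11.44 = 3.90.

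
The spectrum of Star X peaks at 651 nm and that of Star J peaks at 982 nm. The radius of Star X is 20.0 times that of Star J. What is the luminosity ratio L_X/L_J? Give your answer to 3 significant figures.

Wien's law gives T ∝ 1/λ_max, so T_X/T_J = λ_J/λ_X = 982/651 = 1.508.
Then L ∝ R²T⁴ gives L_X/L_J = (20.0)² × (1.508)⁴ = 400.0 × 5.178 = 2071.

2.07×10^3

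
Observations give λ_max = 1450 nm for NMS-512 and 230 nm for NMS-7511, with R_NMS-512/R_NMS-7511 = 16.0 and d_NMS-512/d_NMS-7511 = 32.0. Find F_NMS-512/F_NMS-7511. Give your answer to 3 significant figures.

1.58×10^-4

Wien's law: T_NMS-512/T_NMS-7511 = λ_NMS-7511/λ_NMS-512 = 230/1450 = 0.1586.
L_NMS-512/L_NMS-7511 = (R_NMS-512/R_NMS-7511)²(T_NMS-512/T_NMS-7511)⁴ = (16.0)²(0.1586)⁴ = 0.1621.
F_NMS-512/F_NMS-7511 = (L_NMS-512/L_NMS-7511)/(d_NMS-512/d_NMS-7511)² = 0.1621/(32.0)² = 1.583×10^-4.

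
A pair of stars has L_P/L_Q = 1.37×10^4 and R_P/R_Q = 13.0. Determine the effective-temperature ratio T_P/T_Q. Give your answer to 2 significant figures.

L ∝ R²T⁴ gives T ∝ (L/R²)^(1/4), so
T_P/T_Q = (1.37×10^4 / 13.0²)^(1/4) = (81.07)^(1/4) = 3.001.

3.0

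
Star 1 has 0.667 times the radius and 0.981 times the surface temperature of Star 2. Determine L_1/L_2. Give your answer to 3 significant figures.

0.412

From the Stefan–Boltzmann law, L ∝ R²T⁴, so
L_1/L_2 = (R_1/R_2)² (T_1/T_2)⁴ = (0.667)² × (0.981)⁴ = 0.4449 × 0.9261 = 0.4120.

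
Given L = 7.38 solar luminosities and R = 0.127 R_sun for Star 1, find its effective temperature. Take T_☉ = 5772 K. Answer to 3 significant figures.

T/T_☉ = (L/L_☉)^(1/4) / (R/R_☉)^(1/2)
T = 5772 × (7.38)^(1/4) / √(0.127) = 5772 × 1.648 / 0.3564 = 2.670×10^4 K.

2.67×10^4 K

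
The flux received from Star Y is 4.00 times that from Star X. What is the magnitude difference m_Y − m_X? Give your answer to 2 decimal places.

-1.51

m_Y − m_X = −2.5 log₁₀(F_Y/F_X) = −2.5 log₁₀(4.00) = −2.5 × (0.602) = -1.505.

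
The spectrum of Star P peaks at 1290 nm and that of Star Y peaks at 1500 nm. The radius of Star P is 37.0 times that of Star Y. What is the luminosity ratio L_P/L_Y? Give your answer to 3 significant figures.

Wien's law gives T ∝ 1/λ_max, so T_P/T_Y = λ_Y/λ_P = 1500/1290 = 1.163.
Then L ∝ R²T⁴ gives L_P/L_Y = (37.0)² × (1.163)⁴ = 1369 × 1.828 = 2503.

2.50×10^3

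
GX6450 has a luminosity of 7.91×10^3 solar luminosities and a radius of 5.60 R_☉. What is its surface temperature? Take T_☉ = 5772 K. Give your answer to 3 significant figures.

2.30×10^4 K

T/T_☉ = (L/L_☉)^(1/4) / (R/R_☉)^(1/2)
T = 5772 × (7.91×10^3)^(1/4) / √(5.60) = 5772 × 9.431 / 2.366 = 2.300×10^4 K.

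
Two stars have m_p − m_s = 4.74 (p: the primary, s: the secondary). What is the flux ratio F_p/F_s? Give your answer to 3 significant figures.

F_p/F_s = 10^(−(m_p − m_s)/2.5) = 10^(-4.74/2.5) = 10^-1.896 = 0.01271.

0.0127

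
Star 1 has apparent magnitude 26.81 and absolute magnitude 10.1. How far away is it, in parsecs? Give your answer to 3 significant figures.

2.20×10^4 pc

m − M = 5 log₁₀(d/10 pc)
26.81 − (10.1) = 16.71 = 5 log₁₀(d/10)
d = 10 × 10^(16.71/5) = 10 × 10^3.342 = 2.198×10^4 pc.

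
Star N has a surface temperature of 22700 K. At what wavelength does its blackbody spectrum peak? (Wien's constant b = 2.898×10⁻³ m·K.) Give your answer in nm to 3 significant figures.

λ_max = b/T = 2.898×10⁻³ / 22700 = 1.28×10^-7 m = 127.7 nm.

128 nm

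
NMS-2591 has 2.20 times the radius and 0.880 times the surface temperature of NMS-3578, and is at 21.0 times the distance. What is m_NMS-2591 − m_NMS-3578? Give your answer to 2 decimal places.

L_NMS-2591/L_NMS-3578 = (2.20)²(0.880)⁴ = 2.903.
F_NMS-2591/F_NMS-3578 = (L_NMS-2591/L_NMS-3578)/(d_NMS-2591/d_NMS-3578)² = 2.903/441.0 = 0.006582.
m_NMS-2591 − m_NMS-3578 = −2.5 log₁₀(0.006582) = 5.45.

5.45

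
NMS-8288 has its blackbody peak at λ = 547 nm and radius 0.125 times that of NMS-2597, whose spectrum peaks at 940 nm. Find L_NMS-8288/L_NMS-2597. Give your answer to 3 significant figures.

0.136

Wien's law gives T ∝ 1/λ_max, so T_NMS-8288/T_NMS-2597 = λ_NMS-2597/λ_NMS-8288 = 940/547 = 1.718.
Then L ∝ R²T⁴ gives L_NMS-8288/L_NMS-2597 = (0.125)² × (1.718)⁴ = 0.01562 × 8.721 = 0.1363.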